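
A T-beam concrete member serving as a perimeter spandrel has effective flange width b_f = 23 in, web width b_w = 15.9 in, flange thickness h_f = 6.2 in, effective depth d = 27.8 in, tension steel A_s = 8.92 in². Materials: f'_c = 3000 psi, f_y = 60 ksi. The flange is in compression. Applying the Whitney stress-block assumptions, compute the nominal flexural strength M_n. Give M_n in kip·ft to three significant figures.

Tension: T = A_s f_y = 8.92 × 60 = 535.2 kips.
Try a within the flange: a = T/(0.85 f'_c b_f) = 535.2/(0.85 × 3 × 23) = 9.125 in.
a = 9.125 > h_f = 6.2 in: the block extends into the web. Split into flange-overhang and web parts.
C_f = 0.85 f'_c (b_f − b_w) h_f = 0.85 × 3 × (23 − 15.9) × 6.2 = 112.3 kips.
Remaining web compression depth: a_w = (T − C_f)/(0.85 f'_c b_w) = (535.2 − 112.3)/(0.85 × 3 × 15.9) = 10.430 in.
M_n = C_f(d − h_f/2) + (T − C_f)(d − a_w/2) = 112.3 × (27.8 − 3.1) + 422.9 × (27.8 − 5.215) = 2773.8 + 9551.2 = 12325.0 kip·in.
M_n = 12325.0/12 = 1027.08 kip·ft.

M_n ≈ 1030 kip·ft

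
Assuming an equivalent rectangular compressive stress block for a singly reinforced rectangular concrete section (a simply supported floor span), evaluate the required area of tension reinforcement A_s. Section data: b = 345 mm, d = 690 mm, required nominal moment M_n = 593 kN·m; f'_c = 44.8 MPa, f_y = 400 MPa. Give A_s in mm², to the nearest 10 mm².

A_s ≈ 2260 mm²

With M_n = 0.85 f'_c a b (d − a/2), solve the quadratic for a:
a = d − √(d² − 2M_n/(0.85 f'_c b)) = 690 − √(690² − 2 × 593×10⁶/(0.85 × 44.8 × 345)) = 68.85 mm.
A_s = 0.85 f'_c a b / f_y = 0.85 × 44.8 × 68.85 × 345 / 400 = 2261.3 mm².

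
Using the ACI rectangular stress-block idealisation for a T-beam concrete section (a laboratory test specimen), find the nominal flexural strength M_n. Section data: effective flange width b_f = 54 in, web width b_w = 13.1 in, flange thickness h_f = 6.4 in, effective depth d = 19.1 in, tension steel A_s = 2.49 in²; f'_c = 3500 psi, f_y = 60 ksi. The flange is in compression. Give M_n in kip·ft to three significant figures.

Tension: T = A_s f_y = 2.49 × 60 = 149.4 kips.
Try a within the flange: a = T/(0.85 f'_c b_f) = 149.4/(0.85 × 3.5 × 54) = 0.930 in.
Since a = 0.930 ≤ h_f = 6.4 in, the stress block lies entirely in the flange; analyse as a rectangular beam of width b_f.
M_n = T(d − a/2) = 149.4 × (19.1 − 0.465) = 2784.1 kip·in.
M_n = 2784.1/12 = 232.01 kip·ft.

M_n ≈ 232 kip·ft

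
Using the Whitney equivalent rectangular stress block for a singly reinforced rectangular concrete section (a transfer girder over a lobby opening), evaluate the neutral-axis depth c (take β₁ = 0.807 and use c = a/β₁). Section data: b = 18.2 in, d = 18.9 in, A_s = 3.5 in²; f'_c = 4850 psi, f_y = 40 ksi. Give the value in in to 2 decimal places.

c ≈ 2.31 in

T = A_s f_y = 3.5 × 40 = 140 kips.
a = T/(0.85 f'_c b) = 140/(0.85 × 4.85 × 18.2) = 1.8659 in.
With β₁ = 0.807, c = a/β₁ = 1.8659/0.807 = 2.31 in.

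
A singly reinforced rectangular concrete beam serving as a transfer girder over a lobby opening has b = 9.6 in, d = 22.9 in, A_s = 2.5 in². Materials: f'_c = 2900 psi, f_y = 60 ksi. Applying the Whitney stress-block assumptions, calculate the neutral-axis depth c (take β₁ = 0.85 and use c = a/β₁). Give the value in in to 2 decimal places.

T = A_s f_y = 2.5 × 60 = 150 kips.
a = T/(0.85 f'_c b) = 150/(0.85 × 2.9 × 9.6) = 6.3387 in.
With β₁ = 0.85, c = a/β₁ = 6.3387/0.85 = 7.46 in.

c ≈ 7.46 in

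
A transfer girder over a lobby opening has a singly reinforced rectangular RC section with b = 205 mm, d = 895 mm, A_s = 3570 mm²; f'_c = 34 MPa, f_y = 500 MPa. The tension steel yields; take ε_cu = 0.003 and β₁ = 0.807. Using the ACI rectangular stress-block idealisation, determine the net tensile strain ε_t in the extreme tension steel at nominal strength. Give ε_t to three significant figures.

a = A_s f_y/(0.85 f'_c b) = 301.29 mm.
β₁ = 0.807, so c = a/β₁ = 301.29/0.807 = 373.35 mm.
From the linear strain diagram with ε_cu = 0.003: ε_t = 0.003 (d − c)/c = 0.003 × (895 − 373.35)/373.35 = 0.00419.
ε_t is between 0.004 and 0.005 — transition zone.

ε_t ≈ 0.00419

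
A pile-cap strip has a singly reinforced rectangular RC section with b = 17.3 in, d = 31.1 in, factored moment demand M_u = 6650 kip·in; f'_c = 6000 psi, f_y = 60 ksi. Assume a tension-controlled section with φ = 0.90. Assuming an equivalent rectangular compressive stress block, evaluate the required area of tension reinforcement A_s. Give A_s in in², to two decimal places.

A_s ≈ 4.15 in²

M_n = M_u/φ = 6650/0.90 = 7388.89 kip·in.
From M_n = 0.85 f'_c a b (d − a/2):
a = d − √(d² − 2M_n/(0.85 f'_c b)) = 31.1 − √(31.1² − 2 × 7388.89/(0.85 × 6 × 17.3)) = 2.821 in.
A_s = 0.85 f'_c a b / f_y = 0.85 × 6 × 2.821 × 17.3 / 60 = 4.148 in².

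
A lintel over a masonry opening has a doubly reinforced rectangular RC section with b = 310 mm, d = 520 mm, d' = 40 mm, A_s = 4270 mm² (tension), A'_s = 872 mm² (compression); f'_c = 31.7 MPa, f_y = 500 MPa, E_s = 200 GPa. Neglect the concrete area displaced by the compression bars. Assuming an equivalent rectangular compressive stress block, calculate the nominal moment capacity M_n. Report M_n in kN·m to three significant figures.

Assume both tension and compression steel yield.
Net tension couple steel: A_s − A'_s = 3398 mm².
a = (A_s − A'_s) f_y / (0.85 f'_c b) = 1699000/(0.85 × 31.7 × 310) = 203.40 mm.
c = a/β₁ = 203.40/0.824 = 246.84 mm; ε'_s = 0.003(c − d')/c = 0.0025 ≥ f_y/E_s = 0.0025, so compression steel does yield.
M_n = (A_s − A'_s) f_y (d − a/2) + A'_s f_y (d − d') = [1699000 × (520 − 101.7) + 436000 × (520 − 40)] × 10⁻⁶ = 710.69 + 209.28 = 919.97 kN·m.

M_n ≈ 920 kN·m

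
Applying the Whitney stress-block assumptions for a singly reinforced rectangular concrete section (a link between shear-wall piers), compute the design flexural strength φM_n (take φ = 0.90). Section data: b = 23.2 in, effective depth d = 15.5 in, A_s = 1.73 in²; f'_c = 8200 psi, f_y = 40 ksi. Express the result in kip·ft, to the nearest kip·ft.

T = A_s f_y = 1.73 × 40 = 69.2 kips.
a = T/(0.85 f'_c b) = 69.2/(0.85 × 8.2 × 23.2) = 0.428 in.
M_n = T(d − a/2) = 69.2 × (15.5 − 0.214) = 1057.8 kip·in = 1057.8/12 = 88.15 kip·ft.
φM_n = 0.90 × 88.15 = 79.34 kip·ft.

φM_n ≈ 79 kip·ft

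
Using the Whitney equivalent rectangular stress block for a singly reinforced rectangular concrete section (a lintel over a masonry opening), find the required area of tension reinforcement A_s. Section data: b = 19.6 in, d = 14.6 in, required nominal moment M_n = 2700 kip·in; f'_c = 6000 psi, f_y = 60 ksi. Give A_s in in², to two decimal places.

A_s ≈ 3.31 in²

From M_n = 0.85 f'_c a b (d − a/2):
a = d − √(d² − 2M_n/(0.85 f'_c b)) = 14.6 − √(14.6² − 2 × 2700/(0.85 × 6 × 19.6)) = 1.985 in.
A_s = 0.85 f'_c a b / f_y = 0.85 × 6 × 1.985 × 19.6 / 60 = 3.307 in².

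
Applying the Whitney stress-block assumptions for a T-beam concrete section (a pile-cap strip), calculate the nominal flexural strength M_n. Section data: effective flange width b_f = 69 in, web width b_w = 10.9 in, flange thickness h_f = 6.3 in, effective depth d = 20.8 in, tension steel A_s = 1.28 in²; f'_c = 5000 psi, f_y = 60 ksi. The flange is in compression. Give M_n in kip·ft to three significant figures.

M_n ≈ 132 kip·ft

Tension: T = A_s f_y = 1.28 × 60 = 76.8 kips.
Try a within the flange: a = T/(0.85 f'_c b_f) = 76.8/(0.85 × 5 × 69) = 0.262 in.
Since a = 0.262 ≤ h_f = 6.3 in, the stress block lies entirely in the flange; analyse as a rectangular beam of width b_f.
M_n = T(d − a/2) = 76.8 × (20.8 − 0.131) = 1587.4 kip·in.
M_n = 1587.4/12 = 132.28 kip·ft.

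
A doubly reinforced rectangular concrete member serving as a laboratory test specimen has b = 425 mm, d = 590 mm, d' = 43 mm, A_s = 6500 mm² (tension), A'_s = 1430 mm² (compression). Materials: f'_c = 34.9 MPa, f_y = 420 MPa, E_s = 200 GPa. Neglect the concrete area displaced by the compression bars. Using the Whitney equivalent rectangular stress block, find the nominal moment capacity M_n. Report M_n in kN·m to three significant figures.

M_n ≈ 1410 kN·m

Assume both tension and compression steel yield.
Net tension couple steel: A_s − A'_s = 5070 mm².
a = (A_s − A'_s) f_y / (0.85 f'_c b) = 2129400/(0.85 × 34.9 × 425) = 168.90 mm.
c = a/β₁ = 168.90/0.801 = 210.86 mm; ε'_s = 0.003(c − d')/c = 0.0024 ≥ f_y/E_s = 0.0021, so compression steel does yield.
M_n = (A_s − A'_s) f_y (d − a/2) + A'_s f_y (d − d') = [2129400 × (590 − 84.45) + 600600 × (590 − 43)] × 10⁻⁶ = 1076.52 + 328.53 = 1405.05 kN·m.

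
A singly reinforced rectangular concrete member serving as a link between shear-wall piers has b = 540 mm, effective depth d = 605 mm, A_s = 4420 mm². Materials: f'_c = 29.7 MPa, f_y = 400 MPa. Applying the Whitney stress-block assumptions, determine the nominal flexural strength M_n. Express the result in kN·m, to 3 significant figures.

T = A_s f_y = 4420 × 400 = 1768000 N = 1768 kN.
From C = T: a = T/(0.85 f'_c b) = 1768000/(0.85 × 29.7 × 540) = 129.69 mm.
M_n = T(d − a/2) = 1768 kN × (605 − 64.845) mm = 954.99 kN·m.

M_n ≈ 955 kN·m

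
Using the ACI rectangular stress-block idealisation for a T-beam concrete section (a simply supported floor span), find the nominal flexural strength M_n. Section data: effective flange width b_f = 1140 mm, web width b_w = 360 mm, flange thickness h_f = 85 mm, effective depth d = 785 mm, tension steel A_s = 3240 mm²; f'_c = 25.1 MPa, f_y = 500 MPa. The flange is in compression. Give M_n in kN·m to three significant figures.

M_n ≈ 1220 kN·m

Tension: T = A_s f_y = 3240 × 500 = 1620000 N.
Try a within the flange: a = T/(0.85 f'_c b_f) = 1620000/(0.85 × 25.1 × 1140) = 66.61 mm.
Since a = 66.61 ≤ h_f = 85 mm, the stress block lies entirely in the flange; analyse as a rectangular beam of width b_f.
M_n = T(d − a/2) = 1620000 × (785 − 33.305) = 1217.75 × 10⁶ N·mm.
M_n = 1217.75 kN·m.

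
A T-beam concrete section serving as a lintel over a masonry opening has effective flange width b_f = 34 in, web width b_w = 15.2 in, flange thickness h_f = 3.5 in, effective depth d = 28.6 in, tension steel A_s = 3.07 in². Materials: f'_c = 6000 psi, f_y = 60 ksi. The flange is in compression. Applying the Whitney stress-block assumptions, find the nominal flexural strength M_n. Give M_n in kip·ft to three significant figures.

Tension: T = A_s f_y = 3.07 × 60 = 184.2 kips.
Try a within the flange: a = T/(0.85 f'_c b_f) = 184.2/(0.85 × 6 × 34) = 1.062 in.
Since a = 1.062 ≤ h_f = 3.5 in, the stress block lies entirely in the flange; analyse as a rectangular beam of width b_f.
M_n = T(d − a/2) = 184.2 × (28.6 − 0.531) = 5170.3 kip·in.
M_n = 5170.3/12 = 430.86 kip·ft.

M_n ≈ 431 kip·ft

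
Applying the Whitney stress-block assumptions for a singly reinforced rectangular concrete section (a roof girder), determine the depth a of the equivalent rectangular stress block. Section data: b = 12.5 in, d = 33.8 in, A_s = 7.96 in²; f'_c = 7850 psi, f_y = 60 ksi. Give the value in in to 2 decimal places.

T = A_s f_y = 7.96 × 60 = 477.6 kips.
a = T/(0.85 f'_c b) = 477.6/(0.85 × 7.85 × 12.5) = 5.73 in.

a ≈ 5.73 in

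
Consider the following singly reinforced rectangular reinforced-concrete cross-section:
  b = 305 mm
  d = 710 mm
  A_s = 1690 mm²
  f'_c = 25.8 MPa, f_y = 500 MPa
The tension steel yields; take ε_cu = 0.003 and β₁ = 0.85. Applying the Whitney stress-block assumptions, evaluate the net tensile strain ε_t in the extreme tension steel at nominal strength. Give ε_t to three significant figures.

a = A_s f_y/(0.85 f'_c b) = 126.33 mm.
β₁ = 0.85, so c = a/β₁ = 126.33/0.85 = 148.62 mm.
From the linear strain diagram with ε_cu = 0.003: ε_t = 0.003 (d − c)/c = 0.003 × (710 − 148.62)/148.62 = 0.0113.
Since ε_t ≥ 0.005, the section is tension-controlled.

ε_t ≈ 0.0113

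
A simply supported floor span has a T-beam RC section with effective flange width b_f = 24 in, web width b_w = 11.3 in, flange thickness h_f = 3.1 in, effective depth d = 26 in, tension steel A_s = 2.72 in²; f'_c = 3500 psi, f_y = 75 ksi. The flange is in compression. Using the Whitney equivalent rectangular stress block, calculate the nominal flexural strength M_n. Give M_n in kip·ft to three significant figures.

Tension: T = A_s f_y = 2.72 × 75 = 204 kips.
Try a within the flange: a = T/(0.85 f'_c b_f) = 204/(0.85 × 3.5 × 24) = 2.857 in.
Since a = 2.857 ≤ h_f = 3.1 in, the stress block lies entirely in the flange; analyse as a rectangular beam of width b_f.
M_n = T(d − a/2) = 204 × (26 − 1.4285) = 5012.6 kip·in.
M_n = 5012.6/12 = 417.72 kip·ft.

M_n ≈ 418 kip·ft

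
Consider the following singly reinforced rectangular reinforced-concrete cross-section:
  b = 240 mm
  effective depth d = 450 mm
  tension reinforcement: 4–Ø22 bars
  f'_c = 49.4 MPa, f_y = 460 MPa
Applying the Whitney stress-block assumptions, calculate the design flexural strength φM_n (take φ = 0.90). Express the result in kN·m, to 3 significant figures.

A_s = 4 × 380 = 1520 mm².
T = A_s f_y = 1520 × 460 = 699200 N = 699.2 kN.
From C = T: a = T/(0.85 f'_c b) = 699200/(0.85 × 49.4 × 240) = 69.38 mm.
M_n = T(d − a/2) = 699.2 kN × (450 − 34.69) mm = 290.38 kN·m.
φM_n = 0.90 × 290.38 = 261.34 kN·m.

φM_n ≈ 261 kN·m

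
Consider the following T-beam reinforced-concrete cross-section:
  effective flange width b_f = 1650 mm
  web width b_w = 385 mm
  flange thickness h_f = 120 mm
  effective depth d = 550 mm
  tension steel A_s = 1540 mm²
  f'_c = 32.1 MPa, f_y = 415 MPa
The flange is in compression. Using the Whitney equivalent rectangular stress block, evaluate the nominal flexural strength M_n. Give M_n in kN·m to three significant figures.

M_n ≈ 347 kN·m

Tension: T = A_s f_y = 1540 × 415 = 639100 N.
Try a within the flange: a = T/(0.85 f'_c b_f) = 639100/(0.85 × 32.1 × 1650) = 14.20 mm.
Since a = 14.20 ≤ h_f = 120 mm, the stress block lies entirely in the flange; analyse as a rectangular beam of width b_f.
M_n = T(d − a/2) = 639100 × (550 − 7.1) = 346.97 × 10⁶ N·mm.
M_n = 346.97 kN·m.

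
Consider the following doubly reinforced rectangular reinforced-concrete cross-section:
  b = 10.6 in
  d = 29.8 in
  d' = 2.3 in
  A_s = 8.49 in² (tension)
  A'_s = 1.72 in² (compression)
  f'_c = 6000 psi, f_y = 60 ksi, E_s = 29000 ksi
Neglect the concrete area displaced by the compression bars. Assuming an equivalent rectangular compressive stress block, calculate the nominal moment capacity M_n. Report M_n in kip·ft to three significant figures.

M_n ≈ 1120 kip·ft

Assume both steels yield.
a = (A_s − A'_s) f_y/(0.85 f'_c b) = (8.49 − 1.72) × 60/(0.85 × 6 × 10.6) = 7.514 in.
c = a/β₁ = 7.514/0.75 = 10.019 in; ε'_s = 0.003(c − d')/c = 0.0023 ≥ ε_y = 0.0021, so the compression steel yields.
M_n = (A_s − A'_s) f_y (d − a/2) + A'_s f_y (d − d') = 406.2 × (29.8 − 3.757) + 103.2 × (29.8 − 2.3) = 10578.7 + 2838.0 = 13416.7 kip·in = 13416.7/12 = 1118.06 kip·ft.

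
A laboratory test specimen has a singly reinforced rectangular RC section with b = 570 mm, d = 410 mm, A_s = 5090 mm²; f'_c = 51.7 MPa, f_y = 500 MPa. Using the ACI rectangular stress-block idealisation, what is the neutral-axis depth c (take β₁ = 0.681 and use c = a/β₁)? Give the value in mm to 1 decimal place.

c ≈ 149.2 mm

T = A_s f_y = 5090 × 500 = 2545000 N = 2545 kN.
Setting C = 0.85 f'_c a b equal to T: a = 2545000/(0.85 × 51.7 × 570) = 101.602 mm.
With β₁ = 0.681, c = a/β₁ = 101.602/0.681 = 149.2 mm.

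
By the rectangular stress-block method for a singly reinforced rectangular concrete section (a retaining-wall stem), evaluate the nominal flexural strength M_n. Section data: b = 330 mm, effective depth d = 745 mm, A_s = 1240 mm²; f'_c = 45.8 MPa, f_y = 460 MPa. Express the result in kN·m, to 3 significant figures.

T = A_s f_y = 1240 × 460 = 570400 N = 570.4 kN.
From C = T: a = T/(0.85 f'_c b) = 570400/(0.85 × 45.8 × 330) = 44.40 mm.
M_n = T(d − a/2) = 570.4 kN × (745 − 22.2) mm = 412.29 kN·m.

M_n ≈ 412 kN·m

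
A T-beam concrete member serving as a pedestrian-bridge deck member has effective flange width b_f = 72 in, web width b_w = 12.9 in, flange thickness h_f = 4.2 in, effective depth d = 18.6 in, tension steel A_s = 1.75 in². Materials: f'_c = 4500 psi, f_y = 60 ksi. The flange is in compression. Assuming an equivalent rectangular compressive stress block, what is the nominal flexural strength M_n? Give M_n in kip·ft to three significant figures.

M_n ≈ 161 kip·ft

Tension: T = A_s f_y = 1.75 × 60 = 105 kips.
Try a within the flange: a = T/(0.85 f'_c b_f) = 105/(0.85 × 4.5 × 72) = 0.381 in.
Since a = 0.381 ≤ h_f = 4.2 in, the stress block lies entirely in the flange; analyse as a rectangular beam of width b_f.
M_n = T(d − a/2) = 105 × (18.6 − 0.1905) = 1933.0 kip·in.
M_n = 1933.0/12 = 161.08 kip·ft.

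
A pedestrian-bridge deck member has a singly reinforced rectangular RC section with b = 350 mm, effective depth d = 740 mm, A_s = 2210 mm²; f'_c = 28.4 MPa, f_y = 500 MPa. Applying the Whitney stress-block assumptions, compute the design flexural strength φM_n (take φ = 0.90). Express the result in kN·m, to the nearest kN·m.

T = A_s f_y = 2210 × 500 = 1105000 N = 1105 kN.
From C = T: a = T/(0.85 f'_c b) = 1105000/(0.85 × 28.4 × 350) = 130.78 mm.
M_n = T(d − a/2) = 1105 kN × (740 − 65.39) mm = 745.44 kN·m.
φM_n = 0.90 × 745.44 = 670.90 kN·m.

φM_n ≈ 671 kN·m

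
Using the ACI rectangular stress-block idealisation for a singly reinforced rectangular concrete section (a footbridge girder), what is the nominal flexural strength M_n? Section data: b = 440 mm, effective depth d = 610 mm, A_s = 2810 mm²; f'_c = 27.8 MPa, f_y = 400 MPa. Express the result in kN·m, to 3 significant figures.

T = A_s f_y = 2810 × 400 = 1124000 N = 1124 kN.
From C = T: a = T/(0.85 f'_c b) = 1124000/(0.85 × 27.8 × 440) = 108.11 mm.
M_n = T(d − a/2) = 1124 kN × (610 − 54.055) mm = 624.88 kN·m.

M_n ≈ 625 kN·m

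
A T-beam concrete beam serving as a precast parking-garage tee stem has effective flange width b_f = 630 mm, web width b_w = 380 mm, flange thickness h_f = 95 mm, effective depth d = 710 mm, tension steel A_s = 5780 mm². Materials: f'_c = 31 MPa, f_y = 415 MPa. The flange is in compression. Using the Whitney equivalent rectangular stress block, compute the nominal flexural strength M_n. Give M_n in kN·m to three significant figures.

M_n ≈ 1520 kN·m

Tension: T = A_s f_y = 5780 × 415 = 2398700 N.
Try a within the flange: a = T/(0.85 f'_c b_f) = 2398700/(0.85 × 31 × 630) = 144.50 mm.
a = 144.50 > h_f = 95 mm: the block extends into the web. Split into flange-overhang and web parts.
C_f = 0.85 f'_c (b_f − b_w) h_f = 0.85 × 31 × (630 − 380) × 95 = 625813 N.
Remaining web compression depth: a_w = (T − C_f)/(0.85 f'_c b_w) = (2398700 − 625813)/(0.85 × 31 × 380) = 177.06 mm.
M_n = C_f(d − h_f/2) + (T − C_f)(d − a_w/2) = 625813 × (710 − 47.5) + 1772887 × (710 − 88.53) = 414.60 + 1101.80 = 1516.40 × 10⁶ N·mm.
M_n = 1516.40 kN·m.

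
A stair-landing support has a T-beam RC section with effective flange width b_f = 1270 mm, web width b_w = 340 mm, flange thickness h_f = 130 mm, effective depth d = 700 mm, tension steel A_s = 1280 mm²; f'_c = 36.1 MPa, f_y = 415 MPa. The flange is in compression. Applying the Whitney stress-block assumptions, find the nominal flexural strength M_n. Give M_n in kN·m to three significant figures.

M_n ≈ 368 kN·m

Tension: T = A_s f_y = 1280 × 415 = 531200 N.
Try a within the flange: a = T/(0.85 f'_c b_f) = 531200/(0.85 × 36.1 × 1270) = 13.63 mm.
Since a = 13.63 ≤ h_f = 130 mm, the stress block lies entirely in the flange; analyse as a rectangular beam of width b_f.
M_n = T(d − a/2) = 531200 × (700 − 6.815) = 368.22 × 10⁶ N·mm.
M_n = 368.22 kN·m.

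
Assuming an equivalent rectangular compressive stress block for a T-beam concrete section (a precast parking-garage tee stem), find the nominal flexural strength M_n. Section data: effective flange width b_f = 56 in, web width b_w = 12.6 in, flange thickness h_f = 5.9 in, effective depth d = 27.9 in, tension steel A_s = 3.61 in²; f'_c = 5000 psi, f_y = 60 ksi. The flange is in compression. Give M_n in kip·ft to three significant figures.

Tension: T = A_s f_y = 3.61 × 60 = 216.6 kips.
Try a within the flange: a = T/(0.85 f'_c b_f) = 216.6/(0.85 × 5 × 56) = 0.910 in.
Since a = 0.910 ≤ h_f = 5.9 in, the stress block lies entirely in the flange; analyse as a rectangular beam of width b_f.
M_n = T(d − a/2) = 216.6 × (27.9 − 0.455) = 5944.6 kip·in.
M_n = 5944.6/12 = 495.38 kip·ft.

M_n ≈ 495 kip·ft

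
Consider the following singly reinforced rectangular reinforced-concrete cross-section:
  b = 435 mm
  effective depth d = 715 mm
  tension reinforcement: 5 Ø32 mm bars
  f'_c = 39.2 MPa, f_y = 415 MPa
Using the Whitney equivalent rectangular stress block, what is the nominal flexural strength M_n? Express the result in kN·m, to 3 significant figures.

A_s = 5 × 804 = 4020 mm².
T = A_s f_y = 4020 × 415 = 1668300 N = 1668.3 kN.
From C = T: a = T/(0.85 f'_c b) = 1668300/(0.85 × 39.2 × 435) = 115.10 mm.
M_n = T(d − a/2) = 1668.3 kN × (715 − 57.55) mm = 1096.82 kN·m.

M_n ≈ 1100 kN·m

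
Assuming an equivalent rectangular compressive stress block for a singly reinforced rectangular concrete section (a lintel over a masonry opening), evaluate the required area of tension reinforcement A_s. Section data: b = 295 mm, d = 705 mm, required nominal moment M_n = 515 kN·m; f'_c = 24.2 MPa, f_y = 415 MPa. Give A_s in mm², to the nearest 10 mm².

A_s ≈ 1940 mm²

With M_n = 0.85 f'_c a b (d − a/2), solve the quadratic for a:
a = d − √(d² − 2M_n/(0.85 f'_c b)) = 705 − √(705² − 2 × 515×10⁶/(0.85 × 24.2 × 295)) = 132.91 mm.
A_s = 0.85 f'_c a b / f_y = 0.85 × 24.2 × 132.91 × 295 / 415 = 1943.4 mm².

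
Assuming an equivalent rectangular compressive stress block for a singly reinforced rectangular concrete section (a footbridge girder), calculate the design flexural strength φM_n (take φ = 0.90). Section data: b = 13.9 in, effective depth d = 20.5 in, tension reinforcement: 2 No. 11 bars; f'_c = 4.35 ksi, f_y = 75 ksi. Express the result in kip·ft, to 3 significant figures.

A_s = 2 × 1.56 = 3.12 in².
T = A_s f_y = 3.12 × 75 = 234 kips.
a = T/(0.85 f'_c b) = 234/(0.85 × 4.35 × 13.9) = 4.553 in.
M_n = T(d − a/2) = 234 × (20.5 − 2.2765) = 4264.3 kip·in = 4264.3/12 = 355.36 kip·ft.
φM_n = 0.90 × 355.36 = 319.82 kip·ft.

φM_n ≈ 320 kip·ft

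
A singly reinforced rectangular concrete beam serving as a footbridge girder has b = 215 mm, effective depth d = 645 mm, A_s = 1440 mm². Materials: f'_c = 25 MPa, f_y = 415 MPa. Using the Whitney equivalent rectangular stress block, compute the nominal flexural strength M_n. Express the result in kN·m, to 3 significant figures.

T = A_s f_y = 1440 × 415 = 597600 N = 597.6 kN.
From C = T: a = T/(0.85 f'_c b) = 597600/(0.85 × 25 × 215) = 130.80 mm.
M_n = T(d − a/2) = 597.6 kN × (645 − 65.4) mm = 346.37 kN·m.

M_n ≈ 346 kN·m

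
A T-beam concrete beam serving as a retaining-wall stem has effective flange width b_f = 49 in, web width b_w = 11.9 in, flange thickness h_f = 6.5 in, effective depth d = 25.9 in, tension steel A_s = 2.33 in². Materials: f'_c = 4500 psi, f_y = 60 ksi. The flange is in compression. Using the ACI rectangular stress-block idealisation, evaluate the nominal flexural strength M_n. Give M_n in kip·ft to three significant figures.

M_n ≈ 297 kip·ft

Tension: T = A_s f_y = 2.33 × 60 = 139.8 kips.
Try a within the flange: a = T/(0.85 f'_c b_f) = 139.8/(0.85 × 4.5 × 49) = 0.746 in.
Since a = 0.746 ≤ h_f = 6.5 in, the stress block lies entirely in the flange; analyse as a rectangular beam of width b_f.
M_n = T(d − a/2) = 139.8 × (25.9 − 0.373) = 3568.7 kip·in.
M_n = 3568.7/12 = 297.39 kip·ft.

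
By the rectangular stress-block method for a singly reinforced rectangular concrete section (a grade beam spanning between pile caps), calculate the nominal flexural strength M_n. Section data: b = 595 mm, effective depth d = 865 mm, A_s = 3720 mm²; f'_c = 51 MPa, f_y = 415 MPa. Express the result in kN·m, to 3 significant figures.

T = A_s f_y = 3720 × 415 = 1543800 N = 1543.8 kN.
From C = T: a = T/(0.85 f'_c b) = 1543800/(0.85 × 51 × 595) = 59.85 mm.
M_n = T(d − a/2) = 1543.8 kN × (865 − 29.925) mm = 1289.19 kN·m.

M_n ≈ 1290 kN·m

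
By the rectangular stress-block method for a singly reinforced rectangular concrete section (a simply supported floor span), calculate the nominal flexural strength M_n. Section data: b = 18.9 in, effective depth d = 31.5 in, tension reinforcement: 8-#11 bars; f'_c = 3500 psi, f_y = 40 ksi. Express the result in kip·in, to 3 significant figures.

M_n ≈ 13500 kip·in

A_s = 8 × 1.56 = 12.48 in².
T = A_s f_y = 12.48 × 40 = 499.2 kips.
a = T/(0.85 f'_c b) = 499.2/(0.85 × 3.5 × 18.9) = 8.878 in.
M_n = T(d − a/2) = 499.2 × (31.5 − 4.439) = 13508.9 kip·in.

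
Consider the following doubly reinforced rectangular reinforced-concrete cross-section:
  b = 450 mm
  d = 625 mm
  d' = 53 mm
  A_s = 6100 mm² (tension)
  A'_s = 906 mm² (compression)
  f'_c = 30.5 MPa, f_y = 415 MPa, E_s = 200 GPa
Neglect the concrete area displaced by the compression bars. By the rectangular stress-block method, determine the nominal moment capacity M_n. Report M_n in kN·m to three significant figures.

Assume both tension and compression steel yield.
Net tension couple steel: A_s − A'_s = 5194 mm².
a = (A_s − A'_s) f_y / (0.85 f'_c b) = 2155510/(0.85 × 30.5 × 450) = 184.76 mm.
c = a/β₁ = 184.76/0.832 = 222.07 mm; ε'_s = 0.003(c − d')/c = 0.0023 ≥ f_y/E_s = 0.0021, so compression steel does yield.
M_n = (A_s − A'_s) f_y (d − a/2) + A'_s f_y (d − d') = [2155510 × (625 − 92.38) + 375990 × (625 − 53)] × 10⁻⁶ = 1148.07 + 215.07 = 1363.14 kN·m.

M_n ≈ 1360 kN·m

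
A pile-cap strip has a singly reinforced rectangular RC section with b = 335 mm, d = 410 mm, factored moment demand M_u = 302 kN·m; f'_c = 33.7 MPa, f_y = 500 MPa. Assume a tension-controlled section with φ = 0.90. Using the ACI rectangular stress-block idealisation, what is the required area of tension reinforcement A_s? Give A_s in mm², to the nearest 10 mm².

A_s ≈ 1860 mm²

M_n = M_u/φ = 302/0.90 = 335.556 kN·m.
With M_n = 0.85 f'_c a b (d − a/2), solve the quadratic for a:
a = d − √(d² − 2M_n/(0.85 f'_c b)) = 410 − √(410² − 2 × 335.556×10⁶/(0.85 × 33.7 × 335)) = 96.69 mm.
A_s = 0.85 f'_c a b / f_y = 0.85 × 33.7 × 96.69 × 335 / 500 = 1855.7 mm².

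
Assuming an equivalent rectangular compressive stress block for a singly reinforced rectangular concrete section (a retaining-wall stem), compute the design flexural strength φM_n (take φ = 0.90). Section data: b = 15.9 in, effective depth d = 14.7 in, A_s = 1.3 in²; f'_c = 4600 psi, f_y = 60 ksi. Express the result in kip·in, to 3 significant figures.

φM_n ≈ 988 kip·in

T = A_s f_y = 1.3 × 60 = 78 kips.
a = T/(0.85 f'_c b) = 78/(0.85 × 4.6 × 15.9) = 1.255 in.
M_n = T(d − a/2) = 78 × (14.7 − 0.6275) = 1097.7 kip·in.
φM_n = 0.90 × 1097.7 = 987.9 kip·in.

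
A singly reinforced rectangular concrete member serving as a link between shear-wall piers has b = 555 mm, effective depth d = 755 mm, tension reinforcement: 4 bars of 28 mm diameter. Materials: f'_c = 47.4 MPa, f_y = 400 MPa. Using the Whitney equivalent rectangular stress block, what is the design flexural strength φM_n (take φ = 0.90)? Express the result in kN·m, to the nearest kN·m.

φM_n ≈ 650 kN·m

A_s = 4 × 616 = 2464 mm².
T = A_s f_y = 2464 × 400 = 985600 N = 985.6 kN.
From C = T: a = T/(0.85 f'_c b) = 985600/(0.85 × 47.4 × 555) = 44.08 mm.
M_n = T(d − a/2) = 985.6 kN × (755 − 22.04) mm = 722.41 kN·m.
φM_n = 0.90 × 722.41 = 650.17 kN·m.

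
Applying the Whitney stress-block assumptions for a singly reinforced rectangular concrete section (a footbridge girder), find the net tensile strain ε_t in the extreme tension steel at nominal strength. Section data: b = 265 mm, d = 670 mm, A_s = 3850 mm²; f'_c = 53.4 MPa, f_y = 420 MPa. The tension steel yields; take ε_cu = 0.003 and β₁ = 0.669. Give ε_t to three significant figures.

ε_t ≈ 0.00700

a = A_s f_y/(0.85 f'_c b) = 134.43 mm.
β₁ = 0.669, so c = a/β₁ = 134.43/0.669 = 200.94 mm.
From the linear strain diagram with ε_cu = 0.003: ε_t = 0.003 (d − c)/c = 0.003 × (670 − 200.94)/200.94 = 0.00700.
Since ε_t ≥ 0.005, the section is tension-controlled.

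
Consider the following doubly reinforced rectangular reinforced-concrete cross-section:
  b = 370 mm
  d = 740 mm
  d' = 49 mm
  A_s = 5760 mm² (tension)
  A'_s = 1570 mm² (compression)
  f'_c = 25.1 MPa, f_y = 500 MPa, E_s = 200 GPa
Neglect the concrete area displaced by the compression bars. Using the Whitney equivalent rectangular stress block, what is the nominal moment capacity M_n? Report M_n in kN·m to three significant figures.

M_n ≈ 1810 kN·m

Assume both tension and compression steel yield.
Net tension couple steel: A_s − A'_s = 4190 mm².
a = (A_s − A'_s) f_y / (0.85 f'_c b) = 2095000/(0.85 × 25.1 × 370) = 265.39 mm.
c = a/β₁ = 265.39/0.85 = 312.22 mm; ε'_s = 0.003(c − d')/c = 0.0025 ≥ f_y/E_s = 0.0025, so compression steel does yield.
M_n = (A_s − A'_s) f_y (d − a/2) + A'_s f_y (d − d') = [2095000 × (740 − 132.695) + 785000 × (740 − 49)] × 10⁻⁶ = 1272.30 + 542.44 = 1814.74 kN·m.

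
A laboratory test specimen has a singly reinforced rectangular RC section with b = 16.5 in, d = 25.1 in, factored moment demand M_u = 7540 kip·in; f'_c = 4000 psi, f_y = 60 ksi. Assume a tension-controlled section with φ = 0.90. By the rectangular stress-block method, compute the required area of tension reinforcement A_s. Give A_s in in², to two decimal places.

A_s ≈ 6.45 in²

M_n = M_u/φ = 7540/0.90 = 8377.78 kip·in.
From M_n = 0.85 f'_c a b (d − a/2):
a = d − √(d² − 2M_n/(0.85 f'_c b)) = 25.1 − √(25.1² − 2 × 8377.78/(0.85 × 4 × 16.5)) = 6.897 in.
A_s = 0.85 f'_c a b / f_y = 0.85 × 4 × 6.897 × 16.5 / 60 = 6.449 in².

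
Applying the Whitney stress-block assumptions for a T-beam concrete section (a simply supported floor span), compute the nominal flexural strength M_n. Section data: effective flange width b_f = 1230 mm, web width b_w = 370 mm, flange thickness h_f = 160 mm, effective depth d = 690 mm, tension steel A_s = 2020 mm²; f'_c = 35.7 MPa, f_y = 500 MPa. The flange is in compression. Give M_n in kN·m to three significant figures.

Tension: T = A_s f_y = 2020 × 500 = 1010000 N.
Try a within the flange: a = T/(0.85 f'_c b_f) = 1010000/(0.85 × 35.7 × 1230) = 27.06 mm.
Since a = 27.06 ≤ h_f = 160 mm, the stress block lies entirely in the flange; analyse as a rectangular beam of width b_f.
M_n = T(d − a/2) = 1010000 × (690 − 13.53) = 683.23 × 10⁶ N·mm.
M_n = 683.23 kN·m.

M_n ≈ 683 kN·m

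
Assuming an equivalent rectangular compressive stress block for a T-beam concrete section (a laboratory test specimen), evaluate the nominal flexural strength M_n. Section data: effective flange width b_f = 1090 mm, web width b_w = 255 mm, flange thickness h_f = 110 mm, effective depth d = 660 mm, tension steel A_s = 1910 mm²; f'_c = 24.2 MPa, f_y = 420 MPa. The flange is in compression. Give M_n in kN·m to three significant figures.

Tension: T = A_s f_y = 1910 × 420 = 802200 N.
Try a within the flange: a = T/(0.85 f'_c b_f) = 802200/(0.85 × 24.2 × 1090) = 35.78 mm.
Since a = 35.78 ≤ h_f = 110 mm, the stress block lies entirely in the flange; analyse as a rectangular beam of width b_f.
M_n = T(d − a/2) = 802200 × (660 − 17.89) = 515.10 × 10⁶ N·mm.
M_n = 515.10 kN·m.

M_n ≈ 515 kN·m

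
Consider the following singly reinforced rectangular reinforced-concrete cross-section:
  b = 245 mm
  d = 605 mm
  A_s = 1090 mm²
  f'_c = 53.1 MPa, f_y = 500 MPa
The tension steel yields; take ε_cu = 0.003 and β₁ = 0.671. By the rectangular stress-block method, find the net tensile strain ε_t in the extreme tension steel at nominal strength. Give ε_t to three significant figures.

a = A_s f_y/(0.85 f'_c b) = 49.29 mm.
β₁ = 0.671, so c = a/β₁ = 49.29/0.671 = 73.46 mm.
From the linear strain diagram with ε_cu = 0.003: ε_t = 0.003 (d − c)/c = 0.003 × (605 − 73.46)/73.46 = 0.0217.
Since ε_t ≥ 0.005, the section is tension-controlled.

ε_t ≈ 0.0217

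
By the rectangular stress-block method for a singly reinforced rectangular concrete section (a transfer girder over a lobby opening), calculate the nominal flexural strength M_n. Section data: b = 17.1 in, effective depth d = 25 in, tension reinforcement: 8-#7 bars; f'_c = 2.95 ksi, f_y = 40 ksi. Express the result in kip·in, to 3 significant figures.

M_n ≈ 4370 kip·in

A_s = 8 × 0.6 = 4.8 in².
T = A_s f_y = 4.8 × 40 = 192 kips.
a = T/(0.85 f'_c b) = 192/(0.85 × 2.95 × 17.1) = 4.478 in.
M_n = T(d − a/2) = 192 × (25 − 2.239) = 4370.1 kip·in.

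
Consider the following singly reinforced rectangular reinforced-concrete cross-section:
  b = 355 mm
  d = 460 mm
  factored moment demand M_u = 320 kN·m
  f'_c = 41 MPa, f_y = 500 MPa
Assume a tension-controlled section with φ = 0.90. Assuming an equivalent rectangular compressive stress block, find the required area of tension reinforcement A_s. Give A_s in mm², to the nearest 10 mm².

M_n = M_u/φ = 320/0.90 = 355.556 kN·m.
With M_n = 0.85 f'_c a b (d − a/2), solve the quadratic for a:
a = d − √(d² − 2M_n/(0.85 f'_c b)) = 460 − √(460² − 2 × 355.556×10⁶/(0.85 × 41 × 355)) = 67.42 mm.
A_s = 0.85 f'_c a b / f_y = 0.85 × 41 × 67.42 × 355 / 500 = 1668.2 mm².

A_s ≈ 1670 mm²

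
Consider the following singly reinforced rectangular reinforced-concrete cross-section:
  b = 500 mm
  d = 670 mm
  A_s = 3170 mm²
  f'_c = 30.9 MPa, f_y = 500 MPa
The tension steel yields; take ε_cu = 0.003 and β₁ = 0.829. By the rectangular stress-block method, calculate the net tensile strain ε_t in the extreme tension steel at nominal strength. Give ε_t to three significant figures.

a = A_s f_y/(0.85 f'_c b) = 120.69 mm.
β₁ = 0.829, so c = a/β₁ = 120.69/0.829 = 145.59 mm.
From the linear strain diagram with ε_cu = 0.003: ε_t = 0.003 (d − c)/c = 0.003 × (670 − 145.59)/145.59 = 0.0108.
Since ε_t ≥ 0.005, the section is tension-controlled.

ε_t ≈ 0.0108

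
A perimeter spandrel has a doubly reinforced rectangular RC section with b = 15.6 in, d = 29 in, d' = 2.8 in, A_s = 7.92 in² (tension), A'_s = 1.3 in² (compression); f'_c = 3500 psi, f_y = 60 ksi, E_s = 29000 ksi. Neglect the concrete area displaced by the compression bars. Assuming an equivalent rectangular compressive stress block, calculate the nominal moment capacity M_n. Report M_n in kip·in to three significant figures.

M_n ≈ 11900 kip·in

Assume both steels yield.
a = (A_s − A'_s) f_y/(0.85 f'_c b) = (7.92 − 1.3) × 60/(0.85 × 3.5 × 15.6) = 8.559 in.
c = a/β₁ = 8.559/0.85 = 10.069 in; ε'_s = 0.003(c − d')/c = 0.0022 ≥ ε_y = 0.0021, so the compression steel yields.
M_n = (A_s − A'_s) f_y (d − a/2) + A'_s f_y (d − d') = 397.2 × (29 − 4.2795) + 78 × (29 − 2.8) = 9819.0 + 2043.6 = 11862.6 kip·in.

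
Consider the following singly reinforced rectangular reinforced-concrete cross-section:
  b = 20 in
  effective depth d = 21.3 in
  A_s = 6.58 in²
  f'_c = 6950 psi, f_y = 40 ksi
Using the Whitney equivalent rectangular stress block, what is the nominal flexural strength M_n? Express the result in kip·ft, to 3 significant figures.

M_n ≈ 443 kip·ft

T = A_s f_y = 6.58 × 40 = 263.2 kips.
a = T/(0.85 f'_c b) = 263.2/(0.85 × 6.95 × 20) = 2.228 in.
M_n = T(d − a/2) = 263.2 × (21.3 − 1.114) = 5313.0 kip·in = 5313.0/12 = 442.75 kip·ft.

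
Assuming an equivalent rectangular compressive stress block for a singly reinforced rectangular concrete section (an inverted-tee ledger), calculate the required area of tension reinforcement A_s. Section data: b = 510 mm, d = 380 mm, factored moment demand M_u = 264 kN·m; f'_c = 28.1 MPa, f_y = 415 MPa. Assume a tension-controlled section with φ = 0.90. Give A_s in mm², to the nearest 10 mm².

M_n = M_u/φ = 264/0.90 = 293.333 kN·m.
With M_n = 0.85 f'_c a b (d − a/2), solve the quadratic for a:
a = d − √(d² − 2M_n/(0.85 f'_c b)) = 380 − √(380² − 2 × 293.333×10⁶/(0.85 × 28.1 × 510)) = 69.78 mm.
A_s = 0.85 f'_c a b / f_y = 0.85 × 28.1 × 69.78 × 510 / 415 = 2048.2 mm².

A_s ≈ 2050 mm²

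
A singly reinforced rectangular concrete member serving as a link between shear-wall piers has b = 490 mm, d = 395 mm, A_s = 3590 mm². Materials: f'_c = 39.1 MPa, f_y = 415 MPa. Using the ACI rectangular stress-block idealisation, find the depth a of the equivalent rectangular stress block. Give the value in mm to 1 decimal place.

a ≈ 91.5 mm

T = A_s f_y = 3590 × 415 = 1489850 N = 1489.85 kN.
Setting C = 0.85 f'_c a b equal to T: a = 1489850/(0.85 × 39.1 × 490) = 91.5 mm.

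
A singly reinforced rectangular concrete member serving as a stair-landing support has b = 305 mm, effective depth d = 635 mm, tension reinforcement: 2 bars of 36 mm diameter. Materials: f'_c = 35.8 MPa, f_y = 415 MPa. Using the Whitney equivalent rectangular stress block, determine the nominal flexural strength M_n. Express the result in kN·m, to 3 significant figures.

A_s = 2 × 1018 = 2036 mm².
T = A_s f_y = 2036 × 415 = 844940 N = 844.94 kN.
From C = T: a = T/(0.85 f'_c b) = 844940/(0.85 × 35.8 × 305) = 91.04 mm.
M_n = T(d − a/2) = 844.94 kN × (635 − 45.52) mm = 498.08 kN·m.

M_n ≈ 498 kN·m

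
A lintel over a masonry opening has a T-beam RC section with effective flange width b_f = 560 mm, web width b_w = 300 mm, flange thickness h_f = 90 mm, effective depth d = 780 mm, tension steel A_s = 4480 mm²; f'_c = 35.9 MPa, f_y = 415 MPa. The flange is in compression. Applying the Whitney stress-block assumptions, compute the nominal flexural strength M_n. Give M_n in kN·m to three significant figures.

Tension: T = A_s f_y = 4480 × 415 = 1859200 N.
Try a within the flange: a = T/(0.85 f'_c b_f) = 1859200/(0.85 × 35.9 × 560) = 108.80 mm.
a = 108.80 > h_f = 90 mm: the block extends into the web. Split into flange-overhang and web parts.
C_f = 0.85 f'_c (b_f − b_w) h_f = 0.85 × 35.9 × (560 − 300) × 90 = 714051 N.
Remaining web compression depth: a_w = (T − C_f)/(0.85 f'_c b_w) = (1859200 − 714051)/(0.85 × 35.9 × 300) = 125.09 mm.
M_n = C_f(d − h_f/2) + (T − C_f)(d − a_w/2) = 714051 × (780 − 45) + 1145149 × (780 − 62.545) = 524.83 + 821.59 = 1346.42 × 10⁶ N·mm.
M_n = 1346.42 kN·m.

M_n ≈ 1350 kN·m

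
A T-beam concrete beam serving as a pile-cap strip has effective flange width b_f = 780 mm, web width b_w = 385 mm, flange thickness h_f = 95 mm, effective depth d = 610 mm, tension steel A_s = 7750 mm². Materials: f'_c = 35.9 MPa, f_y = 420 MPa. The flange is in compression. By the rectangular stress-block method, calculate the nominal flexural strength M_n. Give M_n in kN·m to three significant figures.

M_n ≈ 1740 kN·m

Tension: T = A_s f_y = 7750 × 420 = 3255000 N.
Try a within the flange: a = T/(0.85 f'_c b_f) = 3255000/(0.85 × 35.9 × 780) = 136.75 mm.
a = 136.75 > h_f = 95 mm: the block extends into the web. Split into flange-overhang and web parts.
C_f = 0.85 f'_c (b_f − b_w) h_f = 0.85 × 35.9 × (780 − 385) × 95 = 1145075 N.
Remaining web compression depth: a_w = (T − C_f)/(0.85 f'_c b_w) = (3255000 − 1145075)/(0.85 × 35.9 × 385) = 179.59 mm.
M_n = C_f(d − h_f/2) + (T − C_f)(d − a_w/2) = 1145075 × (610 − 47.5) + 2109925 × (610 − 89.795) = 644.10 + 1097.59 = 1741.69 × 10⁶ N·mm.
M_n = 1741.69 kN·m.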